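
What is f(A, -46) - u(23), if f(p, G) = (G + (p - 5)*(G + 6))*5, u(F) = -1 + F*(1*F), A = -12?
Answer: 2642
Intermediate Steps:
u(F) = -1 + F**2 (u(F) = -1 + F*F = -1 + F**2)
f(p, G) = 5*G + 5*(-5 + p)*(6 + G) (f(p, G) = (G + (-5 + p)*(6 + G))*5 = 5*G + 5*(-5 + p)*(6 + G))
f(A, -46) - u(23) = (-150 - 20*(-46) + 30*(-12) + 5*(-46)*(-12)) - (-1 + 23**2) = (-150 + 920 - 360 + 2760) - (-1 + 529) = 3170 - 1*528 = 3170 - 528 = 2642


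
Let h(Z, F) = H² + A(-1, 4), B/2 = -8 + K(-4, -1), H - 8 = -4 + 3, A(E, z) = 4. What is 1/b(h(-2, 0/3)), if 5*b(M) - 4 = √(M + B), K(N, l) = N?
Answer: -20/13 + 5*√29/13 ≈ 0.53276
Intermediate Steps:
H = 7 (H = 8 + (-4 + 3) = 8 - 1 = 7)
B = -24 (B = 2*(-8 - 4) = 2*(-12) = -24)
h(Z, F) = 53 (h(Z, F) = 7² + 4 = 49 + 4 = 53)
b(M) = ⅘ + √(-24 + M)/5 (b(M) = ⅘ + √(M - 24)/5 = ⅘ + √(-24 + M)/5)
1/b(h(-2, 0/3)) = 1/(⅘ + √(-24 + 53)/5) = 1/(⅘ + √29/5)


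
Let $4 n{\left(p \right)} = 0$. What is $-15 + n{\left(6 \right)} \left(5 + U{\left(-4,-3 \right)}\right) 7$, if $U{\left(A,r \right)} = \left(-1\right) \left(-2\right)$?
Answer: $-15$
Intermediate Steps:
$U{\left(A,r \right)} = 2$
$n{\left(p \right)} = 0$ ($n{\left(p \right)} = \frac{1}{4} \cdot 0 = 0$)
$-15 + n{\left(6 \right)} \left(5 + U{\left(-4,-3 \right)}\right) 7 = -15 + 0 \left(5 + 2\right) 7 = -15 + 0 \cdot 7 \cdot 7 = -15 + 0 \cdot 49 = -15 + 0 = -15$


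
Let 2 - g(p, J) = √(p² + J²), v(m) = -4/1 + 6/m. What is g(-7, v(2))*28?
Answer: 56 - 140*√2 ≈ -141.99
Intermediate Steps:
v(m) = -4 + 6/m (v(m) = -4*1 + 6/m = -4 + 6/m)
g(p, J) = 2 - √(J² + p²) (g(p, J) = 2 - √(p² + J²) = 2 - √(J² + p²))
g(-7, v(2))*28 = (2 - √((-4 + 6/2)² + (-7)²))*28 = (2 - √((-4 + 6*(½))² + 49))*28 = (2 - √((-4 + 3)² + 49))*28 = (2 - √((-1)² + 49))*28 = (2 - √(1 + 49))*28 = (2 - √50)*28 = (2 - 5*√2)*28 = 56 - 140*√2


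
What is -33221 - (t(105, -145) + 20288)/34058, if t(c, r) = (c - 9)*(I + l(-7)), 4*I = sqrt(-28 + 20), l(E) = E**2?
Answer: -565732905/17029 - 24*I*sqrt(2)/17029 ≈ -33222.0 - 0.0019931*I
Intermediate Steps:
I = I*sqrt(2)/2 (I = sqrt(-28 + 20)/4 = sqrt(-8)/4 = (2*I*sqrt(2))/4 = I*sqrt(2)/2 ≈ 0.70711*I)
t(c, r) = (-9 + c)*(49 + I*sqrt(2)/2) (t(c, r) = (c - 9)*(I*sqrt(2)/2 + (-7)**2) = (-9 + c)*(I*sqrt(2)/2 + 49) = (-9 + c)*(49 + I*sqrt(2)/2))
-33221 - (t(105, -145) + 20288)/34058 = -33221 - ((-441 + 49*105 - 9*I*sqrt(2)/2 + (1/2)*I*105*sqrt(2)) + 20288)/34058 = -33221 - ((-441 + 5145 - 9*I*sqrt(2)/2 + 105*I*sqrt(2)/2) + 20288)/34058 = -33221 - ((4704 + 48*I*sqrt(2)) + 20288)/34058 = -33221 - (24992 + 48*I*sqrt(2))/34058 = -33221 - (12496/17029 + 24*I*sqrt(2)/17029) = -33221 + (-12496/17029 - 24*I*sqrt(2)/17029) = -565732905/17029 - 24*I*sqrt(2)/17029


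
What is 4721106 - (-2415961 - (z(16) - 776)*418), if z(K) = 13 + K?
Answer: 6824821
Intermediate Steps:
4721106 - (-2415961 - (z(16) - 776)*418) = 4721106 - (-2415961 - ((13 + 16) - 776)*418) = 4721106 - (-2415961 - (29 - 776)*418) = 4721106 - (-2415961 - (-747)*418) = 4721106 - (-2415961 - 1*(-312246)) = 4721106 - (-2415961 + 312246) = 4721106 - 1*(-2103715) = 4721106 + 2103715 = 6824821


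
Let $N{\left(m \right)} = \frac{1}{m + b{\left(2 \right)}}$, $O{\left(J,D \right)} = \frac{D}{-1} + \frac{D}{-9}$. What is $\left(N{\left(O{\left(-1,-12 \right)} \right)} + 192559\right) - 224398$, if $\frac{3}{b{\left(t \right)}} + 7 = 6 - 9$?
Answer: $- \frac{12449019}{391} \approx -31839.0$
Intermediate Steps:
$b{\left(t \right)} = - \frac{3}{10}$ ($b{\left(t \right)} = \frac{3}{-7 + \left(6 - 9\right)} = \frac{3}{-7 - 3} = \frac{3}{-10} = 3 \left(- \frac{1}{10}\right) = - \frac{3}{10}$)
$O{\left(J,D \right)} = - \frac{10 D}{9}$ ($O{\left(J,D \right)} = D \left(-1\right) + D \left(- \frac{1}{9}\right) = - D - \frac{D}{9} = - \frac{10 D}{9}$)
$N{\left(m \right)} = \frac{1}{- \frac{3}{10} + m}$ ($N{\left(m \right)} = \frac{1}{m - \frac{3}{10}} = \frac{1}{- \frac{3}{10} + m}$)
$\left(N{\left(O{\left(-1,-12 \right)} \right)} + 192559\right) - 224398 = \left(\frac{10}{-3 + 10 \left(\left(- \frac{10}{9}\right) \left(-12\right)\right)} + 192559\right) - 224398 = \left(\frac{10}{-3 + 10 \cdot \frac{40}{3}} + 192559\right) - 224398 = \left(\frac{10}{-3 + \frac{400}{3}} + 192559\right) - 224398 = \left(\frac{10}{\frac{391}{3}} + 192559\right) - 224398 = \left(10 \cdot \frac{3}{391} + 192559\right) - 224398 = \left(\frac{30}{391} + 192559\right) - 224398 = \frac{75290599}{391} - 224398 = - \frac{12449019}{391}$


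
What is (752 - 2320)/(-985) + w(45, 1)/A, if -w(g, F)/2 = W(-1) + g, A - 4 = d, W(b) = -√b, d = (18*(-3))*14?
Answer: 633893/370360 - I/376 ≈ 1.7116 - 0.0026596*I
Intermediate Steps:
d = -756 (d = -54*14 = -756)
A = -752 (A = 4 - 756 = -752)
w(g, F) = -2*g + 2*I (w(g, F) = -2*(-√(-1) + g) = -2*(-I + g) = -2*(g - I) = -2*g + 2*I)
(752 - 2320)/(-985) + w(45, 1)/A = (752 - 2320)/(-985) + (-2*45 + 2*I)/(-752) = -1568*(-1/985) + (-90 + 2*I)*(-1/752) = 1568/985 + (45/376 - I/376) = 633893/370360 - I/376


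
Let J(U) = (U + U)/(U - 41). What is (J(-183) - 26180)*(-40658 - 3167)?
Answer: 128493892025/112 ≈ 1.1473e+9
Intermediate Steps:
J(U) = 2*U/(-41 + U) (J(U) = (2*U)/(-41 + U) = 2*U/(-41 + U))
(J(-183) - 26180)*(-40658 - 3167) = (2*(-183)/(-41 - 183) - 26180)*(-40658 - 3167) = (2*(-183)/(-224) - 26180)*(-43825) = (2*(-183)*(-1/224) - 26180)*(-43825) = (183/112 - 26180)*(-43825) = -2931977/112*(-43825) = 128493892025/112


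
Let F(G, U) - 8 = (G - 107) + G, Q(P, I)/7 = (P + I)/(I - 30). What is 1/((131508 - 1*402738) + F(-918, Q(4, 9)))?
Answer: -1/273165 ≈ -3.6608e-6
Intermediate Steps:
Q(P, I) = 7*(I + P)/(-30 + I) (Q(P, I) = 7*((P + I)/(I - 30)) = 7*((I + P)/(-30 + I)) = 7*(I + P)/(-30 + I))
F(G, U) = -99 + 2*G (F(G, U) = 8 + ((G - 107) + G) = 8 + ((-107 + G) + G) = 8 + (-107 + 2*G) = -99 + 2*G)
1/((131508 - 1*402738) + F(-918, Q(4, 9))) = 1/((131508 - 1*402738) + (-99 + 2*(-918))) = 1/((131508 - 402738) + (-99 - 1836)) = 1/(-271230 - 1935) = 1/(-273165) = -1/273165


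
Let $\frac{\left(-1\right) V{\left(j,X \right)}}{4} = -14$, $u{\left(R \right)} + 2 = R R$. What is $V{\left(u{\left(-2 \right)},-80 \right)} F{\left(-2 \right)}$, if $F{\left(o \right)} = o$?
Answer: $-112$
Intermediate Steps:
$u{\left(R \right)} = -2 + R^{2}$ ($u{\left(R \right)} = -2 + R R = -2 + R^{2}$)
$V{\left(j,X \right)} = 56$ ($V{\left(j,X \right)} = \left(-4\right) \left(-14\right) = 56$)
$V{\left(u{\left(-2 \right)},-80 \right)} F{\left(-2 \right)} = 56 \left(-2\right) = -112$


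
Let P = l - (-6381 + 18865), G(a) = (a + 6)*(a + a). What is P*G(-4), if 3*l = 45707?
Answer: -132080/3 ≈ -44027.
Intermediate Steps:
l = 45707/3 (l = (⅓)*45707 = 45707/3 ≈ 15236.)
G(a) = 2*a*(6 + a) (G(a) = (6 + a)*(2*a) = 2*a*(6 + a))
P = 8255/3 (P = 45707/3 - (-6381 + 18865) = 45707/3 - 1*12484 = 45707/3 - 12484 = 8255/3 ≈ 2751.7)
P*G(-4) = 8255*(2*(-4)*(6 - 4))/3 = 8255*(2*(-4)*2)/3 = (8255/3)*(-16) = -132080/3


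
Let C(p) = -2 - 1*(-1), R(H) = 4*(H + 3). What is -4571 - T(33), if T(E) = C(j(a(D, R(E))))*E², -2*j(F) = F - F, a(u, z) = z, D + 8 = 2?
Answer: -3482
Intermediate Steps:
D = -6 (D = -8 + 2 = -6)
R(H) = 12 + 4*H (R(H) = 4*(3 + H) = 12 + 4*H)
j(F) = 0 (j(F) = -(F - F)/2 = -½*0 = 0)
C(p) = -1 (C(p) = -2 + 1 = -1)
T(E) = -E²
-4571 - T(33) = -4571 - (-1)*33² = -4571 - (-1)*1089 = -4571 - 1*(-1089) = -4571 + 1089 = -3482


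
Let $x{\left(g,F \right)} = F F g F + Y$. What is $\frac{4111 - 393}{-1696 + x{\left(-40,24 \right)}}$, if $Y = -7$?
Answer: $- \frac{3718}{554663} \approx -0.0067032$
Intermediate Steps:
$x{\left(g,F \right)} = -7 + g F^{3}$ ($x{\left(g,F \right)} = F F g F - 7 = F^{2} g F - 7 = g F^{2} F - 7 = g F^{3} - 7 = -7 + g F^{3}$)
$\frac{4111 - 393}{-1696 + x{\left(-40,24 \right)}} = \frac{4111 - 393}{-1696 - \left(7 + 40 \cdot 24^{3}\right)} = \frac{3718}{-1696 - 552967} = \frac{3718}{-554663} = 3718 \left(- \frac{1}{554663}\right) = - \frac{3718}{554663}$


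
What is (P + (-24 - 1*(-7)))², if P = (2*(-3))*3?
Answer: 1225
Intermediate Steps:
P = -18 (P = -6*3 = -18)
(P + (-24 - 1*(-7)))² = (-18 + (-24 - 1*(-7)))² = (-18 + (-24 + 7))² = (-18 - 17)² = (-35)² = 1225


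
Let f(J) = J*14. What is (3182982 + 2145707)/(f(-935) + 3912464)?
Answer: 5328689/3899374 ≈ 1.3666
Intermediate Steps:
f(J) = 14*J
(3182982 + 2145707)/(f(-935) + 3912464) = (3182982 + 2145707)/(14*(-935) + 3912464) = 5328689/(-13090 + 3912464) = 5328689/3899374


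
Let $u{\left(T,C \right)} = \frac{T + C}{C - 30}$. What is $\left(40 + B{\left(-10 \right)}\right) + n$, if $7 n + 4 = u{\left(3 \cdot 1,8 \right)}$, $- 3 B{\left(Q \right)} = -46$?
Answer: $\frac{2297}{42} \approx 54.69$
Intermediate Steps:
$u{\left(T,C \right)} = \frac{C + T}{-30 + C}$
$B{\left(Q \right)} = \frac{46}{3}$ ($B{\left(Q \right)} = \left(- \frac{1}{3}\right) \left(-46\right) = \frac{46}{3}$)
$n = - \frac{9}{14}$ ($n = - \frac{4}{7} + \frac{\frac{1}{-30 + 8} \left(8 + 3 \cdot 1\right)}{7} = - \frac{4}{7} + \frac{\frac{1}{-22} \left(8 + 3\right)}{7} = - \frac{4}{7} + \frac{\left(- \frac{1}{22}\right) 11}{7} = - \frac{4}{7} + \frac{1}{7} \left(- \frac{1}{2}\right) = - \frac{4}{7} - \frac{1}{14} = - \frac{9}{14} \approx -0.64286$)
$\left(40 + B{\left(-10 \right)}\right) + n = \left(40 + \frac{46}{3}\right) - \frac{9}{14} = \frac{166}{3} - \frac{9}{14} = \frac{2297}{42}$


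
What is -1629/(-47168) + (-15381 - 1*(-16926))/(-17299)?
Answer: -44694489/815959232 ≈ -0.054775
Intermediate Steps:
-1629/(-47168) + (-15381 - 1*(-16926))/(-17299) = -1629*(-1/47168) + (-15381 + 16926)*(-1/17299) = 1629/47168 + 1545*(-1/17299) = 1629/47168 - 1545/17299 = -44694489/815959232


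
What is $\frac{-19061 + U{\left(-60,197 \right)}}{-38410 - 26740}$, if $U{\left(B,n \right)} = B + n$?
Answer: $\frac{9462}{32575} \approx 0.29047$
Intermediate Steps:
$\frac{-19061 + U{\left(-60,197 \right)}}{-38410 - 26740} = \frac{-19061 + \left(-60 + 197\right)}{-38410 - 26740} = \frac{-19061 + 137}{-65150} = \left(-18924\right) \left(- \frac{1}{65150}\right) = \frac{9462}{32575}$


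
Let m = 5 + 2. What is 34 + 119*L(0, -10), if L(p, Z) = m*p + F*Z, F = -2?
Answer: 2414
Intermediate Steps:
m = 7
L(p, Z) = -2*Z + 7*p (L(p, Z) = 7*p - 2*Z = -2*Z + 7*p)
34 + 119*L(0, -10) = 34 + 119*(-2*(-10) + 7*0) = 34 + 119*(20 + 0) = 34 + 119*20 = 34 + 2380 = 2414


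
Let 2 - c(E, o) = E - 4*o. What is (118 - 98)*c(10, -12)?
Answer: -1120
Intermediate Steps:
c(E, o) = 2 - E + 4*o (c(E, o) = 2 - (E - 4*o) = 2 + (-E + 4*o) = 2 - E + 4*o)
(118 - 98)*c(10, -12) = (118 - 98)*(2 - 1*10 + 4*(-12)) = 20*(2 - 10 - 48) = 20*(-56) = -1120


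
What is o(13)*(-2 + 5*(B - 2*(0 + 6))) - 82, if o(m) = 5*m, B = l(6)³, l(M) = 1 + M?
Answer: 107363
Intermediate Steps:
B = 343 (B = (1 + 6)³ = 7³ = 343)
o(13)*(-2 + 5*(B - 2*(0 + 6))) - 82 = (5*13)*(-2 + 5*(343 - 2*(0 + 6))) - 82 = 65*(-2 + 5*(343 - 2*6)) - 82 = 65*(-2 + 5*(343 - 12)) - 82 = 65*(-2 + 5*331) - 82 = 65*(-2 + 1655) - 82 = 65*1653 - 82 = 107445 - 82 = 107363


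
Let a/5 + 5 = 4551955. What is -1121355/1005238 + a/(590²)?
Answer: 112443109475/1749616739 ≈ 64.267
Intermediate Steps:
a = 22759750 (a = -25 + 5*4551955 = -25 + 22759775 = 22759750)
-1121355/1005238 + a/(590²) = -1121355/1005238 + 22759750/(590²) = -1121355*1/1005238 + 22759750/348100 = -1121355/1005238 + 22759750*(1/348100) = -1121355/1005238 + 455195/6962 = 112443109475/1749616739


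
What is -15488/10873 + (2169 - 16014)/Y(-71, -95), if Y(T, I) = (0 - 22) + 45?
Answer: -150892909/250079 ≈ -603.38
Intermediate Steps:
Y(T, I) = 23 (Y(T, I) = -22 + 45 = 23)
-15488/10873 + (2169 - 16014)/Y(-71, -95) = -15488/10873 + (2169 - 16014)/23 = -15488*1/10873 - 13845*1/23 = -15488/10873 - 13845/23 = -150892909/250079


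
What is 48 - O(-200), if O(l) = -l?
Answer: -152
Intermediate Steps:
48 - O(-200) = 48 - (-1)*(-200) = 48 - 1*200 = 48 - 200 = -152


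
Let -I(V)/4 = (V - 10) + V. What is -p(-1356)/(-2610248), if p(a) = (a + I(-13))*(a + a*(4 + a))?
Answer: -277541334/326281 ≈ -850.62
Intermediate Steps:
I(V) = 40 - 8*V (I(V) = -4*((V - 10) + V) = -4*((-10 + V) + V) = -4*(-10 + 2*V) = 40 - 8*V)
p(a) = (144 + a)*(a + a*(4 + a)) (p(a) = (a + (40 - 8*(-13)))*(a + a*(4 + a)) = (a + (40 + 104))*(a + a*(4 + a)) = (a + 144)*(a + a*(4 + a)) = (144 + a)*(a + a*(4 + a)))
-p(-1356)/(-2610248) = -(-1356)*(720 + (-1356)**2 + 149*(-1356))/(-2610248) = -(-1356)*(720 + 1838736 - 202044)*(-1/2610248) = -(-1356)*1637412*(-1/2610248) = -1*(-2220330672)*(-1/2610248) = 2220330672*(-1/2610248) = -277541334/326281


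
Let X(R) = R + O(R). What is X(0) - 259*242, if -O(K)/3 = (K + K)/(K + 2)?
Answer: -62678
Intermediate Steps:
O(K) = -6*K/(2 + K) (O(K) = -3*(K + K)/(K + 2) = -3*2*K/(2 + K) = -6*K/(2 + K))
X(R) = R - 6*R/(2 + R)
X(0) - 259*242 = 0*(-4 + 0)/(2 + 0) - 259*242 = 0*(-4)/2 - 62678 = 0*(½)*(-4) - 62678 = 0 - 62678 = -62678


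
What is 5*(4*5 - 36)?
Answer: -80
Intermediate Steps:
5*(4*5 - 36) = 5*(20 - 36) = 5*(-16) = -80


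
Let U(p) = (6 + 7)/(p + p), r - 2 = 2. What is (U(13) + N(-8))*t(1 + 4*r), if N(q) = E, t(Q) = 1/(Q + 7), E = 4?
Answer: 3/16 ≈ 0.18750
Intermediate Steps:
r = 4 (r = 2 + 2 = 4)
U(p) = 13/(2*p) (U(p) = 13/((2*p)) = 13*(1/(2*p)) = 13/(2*p))
t(Q) = 1/(7 + Q)
N(q) = 4
(U(13) + N(-8))*t(1 + 4*r) = ((13/2)/13 + 4)/(7 + (1 + 4*4)) = ((13/2)*(1/13) + 4)/(7 + (1 + 16)) = (½ + 4)/(7 + 17) = (9/2)/24 = (9/2)*(1/24) = 3/16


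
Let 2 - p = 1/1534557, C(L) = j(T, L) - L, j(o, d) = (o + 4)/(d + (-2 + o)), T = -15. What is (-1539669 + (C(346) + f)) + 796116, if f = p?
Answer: -375570739579397/504869253 ≈ -7.4390e+5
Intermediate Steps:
j(o, d) = (4 + o)/(-2 + d + o)
C(L) = -L - 11/(-17 + L) (C(L) = (4 - 15)/(-2 + L - 15) - L = -11/(-17 + L) - L = -L - 11/(-17 + L))
p = 3069113/1534557 (p = 2 - 1/1534557 = 3069113/1534557 ≈ 2.0000)
f = 3069113/1534557 ≈ 2.0000
(-1539669 + (C(346) + f)) + 796116 = (-1539669 + ((-11 - 1*346*(-17 + 346))/(-17 + 346) + 3069113/1534557)) + 796116 = (-1539669 + ((-11 - 1*346*329)/329 + 3069113/1534557)) + 796116 = (-1539669 + ((-11 - 113834)/329 + 3069113/1534557)) + 796116 = (-1539669 + ((1/329)*(-113845) + 3069113/1534557)) + 796116 = (-1539669 + (-113845/329 + 3069113/1534557)) + 796116 = (-1539669 - 173691903488/504869253) + 796116 = -777505229800745/504869253 + 796116 = -375570739579397/504869253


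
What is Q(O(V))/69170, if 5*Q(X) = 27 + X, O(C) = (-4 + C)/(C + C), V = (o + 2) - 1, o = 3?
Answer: 27/345850 ≈ 7.8069e-5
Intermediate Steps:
V = 4 (V = (3 + 2) - 1 = 5 - 1 = 4)
O(C) = (-4 + C)/(2*C) (O(C) = (-4 + C)/((2*C)) = (-4 + C)*(1/(2*C)) = (-4 + C)/(2*C))
Q(X) = 27/5 + X/5 (Q(X) = (27 + X)/5 = 27/5 + X/5)
Q(O(V))/69170 = (27/5 + ((½)*(-4 + 4)/4)/5)/69170 = (27/5 + ((½)*(¼)*0)/5)*(1/69170) = (27/5 + (⅕)*0)*(1/69170) = (27/5 + 0)*(1/69170) = (27/5)*(1/69170) = 27/345850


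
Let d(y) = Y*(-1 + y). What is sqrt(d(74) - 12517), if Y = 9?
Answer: 2*I*sqrt(2965) ≈ 108.9*I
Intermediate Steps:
d(y) = -9 + 9*y (d(y) = 9*(-1 + y) = -9 + 9*y)
sqrt(d(74) - 12517) = sqrt((-9 + 9*74) - 12517) = sqrt((-9 + 666) - 12517) = sqrt(657 - 12517) = sqrt(-11860) = 2*I*sqrt(2965)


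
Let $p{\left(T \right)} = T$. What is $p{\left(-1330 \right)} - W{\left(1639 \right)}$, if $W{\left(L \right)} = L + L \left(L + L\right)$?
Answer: $-5375611$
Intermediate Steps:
$W{\left(L \right)} = L + 2 L^{2}$ ($W{\left(L \right)} = L + L 2 L = L + 2 L^{2}$)
$p{\left(-1330 \right)} - W{\left(1639 \right)} = -1330 - 1639 \left(1 + 2 \cdot 1639\right) = -1330 - 1639 \left(1 + 3278\right) = -1330 - 1639 \cdot 3279 = -1330 - 5374281 = -5375611$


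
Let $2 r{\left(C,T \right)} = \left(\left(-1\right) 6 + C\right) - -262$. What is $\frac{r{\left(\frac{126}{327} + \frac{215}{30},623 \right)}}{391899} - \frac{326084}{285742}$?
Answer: $- \frac{83551338085291}{73236230653932} \approx -1.1408$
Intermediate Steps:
$r{\left(C,T \right)} = 128 + \frac{C}{2}$ ($r{\left(C,T \right)} = \frac{\left(\left(-1\right) 6 + C\right) - -262}{2} = \frac{\left(-6 + C\right) + 262}{2} = \frac{256 + C}{2} = 128 + \frac{C}{2}$)
$\frac{r{\left(\frac{126}{327} + \frac{215}{30},623 \right)}}{391899} - \frac{326084}{285742} = \frac{128 + \frac{\frac{126}{327} + \frac{215}{30}}{2}}{391899} - \frac{326084}{285742} = \left(128 + \frac{126 \cdot \frac{1}{327} + 215 \cdot \frac{1}{30}}{2}\right) \frac{1}{391899} - \frac{163042}{142871} = \left(128 + \frac{\frac{42}{109} + \frac{43}{6}}{2}\right) \frac{1}{391899} - \frac{163042}{142871} = \left(128 + \frac{1}{2} \cdot \frac{4939}{654}\right) \frac{1}{391899} - \frac{163042}{142871} = \left(128 + \frac{4939}{1308}\right) \frac{1}{391899} - \frac{163042}{142871} = \frac{172363}{1308} \cdot \frac{1}{391899} - \frac{163042}{142871} = \frac{172363}{512603892} - \frac{163042}{142871} = - \frac{83551338085291}{73236230653932}$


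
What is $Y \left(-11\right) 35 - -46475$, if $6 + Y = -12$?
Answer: $53405$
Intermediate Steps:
$Y = -18$ ($Y = -6 - 12 = -18$)
$Y \left(-11\right) 35 - -46475 = \left(-18\right) \left(-11\right) 35 - -46475 = 198 \cdot 35 + 46475 = 6930 + 46475 = 53405$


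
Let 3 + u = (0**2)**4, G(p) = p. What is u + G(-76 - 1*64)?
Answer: -143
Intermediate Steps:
u = -3 (u = -3 + (0**2)**4 = -3 + 0**4 = -3 + 0 = -3)
u + G(-76 - 1*64) = -3 + (-76 - 1*64) = -3 + (-76 - 64) = -3 - 140 = -143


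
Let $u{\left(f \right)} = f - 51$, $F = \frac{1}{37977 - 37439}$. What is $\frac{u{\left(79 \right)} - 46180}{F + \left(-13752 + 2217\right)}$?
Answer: $\frac{24829776}{6205829} \approx 4.001$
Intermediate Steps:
$F = \frac{1}{538} \approx 0.0018587$
$u{\left(f \right)} = -51 + f$
$\frac{u{\left(79 \right)} - 46180}{F + \left(-13752 + 2217\right)} = \frac{\left(-51 + 79\right) - 46180}{\frac{1}{538} + \left(-13752 + 2217\right)} = \frac{28 - 46180}{\frac{1}{538} - 11535} = - \frac{46152}{- \frac{6205829}{538}} = \left(-46152\right) \left(- \frac{538}{6205829}\right) = \frac{24829776}{6205829}$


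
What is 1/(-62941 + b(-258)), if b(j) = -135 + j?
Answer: -1/63334 ≈ -1.5789e-5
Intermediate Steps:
1/(-62941 + b(-258)) = 1/(-62941 + (-135 - 258)) = 1/(-62941 - 393) = 1/(-63334) = -1/63334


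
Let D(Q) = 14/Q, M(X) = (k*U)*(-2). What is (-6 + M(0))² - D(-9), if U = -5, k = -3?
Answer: 11678/9 ≈ 1297.6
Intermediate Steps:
M(X) = -30 (M(X) = -3*(-5)*(-2) = 15*(-2) = -30)
(-6 + M(0))² - D(-9) = (-6 - 30)² - 14/(-9) = (-36)² - 14*(-1)/9 = 1296 - 1*(-14/9) = 1296 + 14/9 = 11678/9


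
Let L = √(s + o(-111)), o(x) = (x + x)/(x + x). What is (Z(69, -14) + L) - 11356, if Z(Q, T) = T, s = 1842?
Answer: -11370 + √1843 ≈ -11327.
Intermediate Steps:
o(x) = 1 (o(x) = (2*x)/((2*x)) = (2*x)*(1/(2*x)) = 1)
L = √1843 (L = √(1842 + 1) = √1843 ≈ 42.930)
(Z(69, -14) + L) - 11356 = (-14 + √1843) - 11356 = -11370 + √1843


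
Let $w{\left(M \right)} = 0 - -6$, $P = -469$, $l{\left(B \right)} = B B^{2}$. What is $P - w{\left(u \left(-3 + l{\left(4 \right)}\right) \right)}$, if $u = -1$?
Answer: $-475$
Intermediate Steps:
$l{\left(B \right)} = B^{3}$
$w{\left(M \right)} = 6$ ($w{\left(M \right)} = 0 + 6 = 6$)
$P - w{\left(u \left(-3 + l{\left(4 \right)}\right) \right)} = -469 - 6 = -475$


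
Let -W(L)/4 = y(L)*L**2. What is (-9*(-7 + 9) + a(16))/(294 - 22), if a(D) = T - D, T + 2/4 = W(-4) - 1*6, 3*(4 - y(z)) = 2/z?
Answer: -1843/1632 ≈ -1.1293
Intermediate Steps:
y(z) = 4 - 2/(3*z)
W(L) = -4*L**2*(4 - 2/(3*L)) (W(L) = -4*(4 - 2/(3*L))*L**2 = -4*L**2*(4 - 2/(3*L)))
T = -1639/6 (T = -1/2 + ((8/3)*(-4)*(1 - 6*(-4)) - 1*6) = -1/2 + ((8/3)*(-4)*(1 + 24) - 6) = -1/2 + ((8/3)*(-4)*25 - 6) = -1/2 + (-800/3 - 6) = -1/2 - 818/3 = -1639/6 ≈ -273.17)
a(D) = -1639/6 - D
(-9*(-7 + 9) + a(16))/(294 - 22) = (-9*(-7 + 9) + (-1639/6 - 1*16))/(294 - 22) = (-9*2 + (-1639/6 - 16))/272 = (-18 - 1735/6)*(1/272) = -1843/6*1/272 = -1843/1632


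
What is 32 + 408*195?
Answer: 79592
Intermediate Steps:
32 + 408*195 = 32 + 79560 = 79592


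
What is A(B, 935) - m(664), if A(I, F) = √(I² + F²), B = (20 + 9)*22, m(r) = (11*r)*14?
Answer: -102256 + 11*√10589 ≈ -1.0112e+5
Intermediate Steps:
m(r) = 154*r
B = 638 (B = 29*22 = 638)
A(I, F) = √(F² + I²)
A(B, 935) - m(664) = √(935² + 638²) - 154*664 = √(874225 + 407044) - 1*102256 = √1281269 - 102256 = 11*√10589 - 102256 = -102256 + 11*√10589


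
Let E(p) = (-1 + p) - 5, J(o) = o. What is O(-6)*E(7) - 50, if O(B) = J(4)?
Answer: -46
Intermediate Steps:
O(B) = 4
E(p) = -6 + p
O(-6)*E(7) - 50 = 4*(-6 + 7) - 50 = 4*1 - 50 = 4 - 50 = -46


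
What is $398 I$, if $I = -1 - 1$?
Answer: $-796$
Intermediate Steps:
$I = -2$
$398 I = 398 \left(-2\right) = -796$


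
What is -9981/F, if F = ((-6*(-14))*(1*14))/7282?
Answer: -12113607/196 ≈ -61804.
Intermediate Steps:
F = 588/3641 (F = (84*14)*(1/7282) = 1176*(1/7282) = 588/3641 ≈ 0.16149)
-9981/F = -9981/588/3641 = -9981*3641/588 = -12113607/196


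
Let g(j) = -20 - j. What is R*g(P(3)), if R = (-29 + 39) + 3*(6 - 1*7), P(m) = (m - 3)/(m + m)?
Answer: -140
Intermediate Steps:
P(m) = (-3 + m)/(2*m) (P(m) = (-3 + m)/((2*m)) = (-3 + m)*(1/(2*m)) = (-3 + m)/(2*m))
R = 7 (R = 10 + 3*(6 - 7) = 10 + 3*(-1) = 10 - 3 = 7)
R*g(P(3)) = 7*(-20 - (-3 + 3)/(2*3)) = 7*(-20 - 0/(2*3)) = 7*(-20 - 1*0) = 7*(-20 + 0) = 7*(-20) = -140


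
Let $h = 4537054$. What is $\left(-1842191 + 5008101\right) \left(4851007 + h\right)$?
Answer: $29721756200510$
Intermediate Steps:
$\left(-1842191 + 5008101\right) \left(4851007 + h\right) = \left(-1842191 + 5008101\right) \left(4851007 + 4537054\right) = 3165910 \cdot 9388061 = 29721756200510$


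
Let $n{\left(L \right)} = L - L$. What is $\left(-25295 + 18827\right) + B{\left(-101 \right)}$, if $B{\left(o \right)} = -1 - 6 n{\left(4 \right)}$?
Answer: $-6469$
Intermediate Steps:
$n{\left(L \right)} = 0$
$B{\left(o \right)} = -1$ ($B{\left(o \right)} = -1 - 0 = -1 + 0 = -1$)
$\left(-25295 + 18827\right) + B{\left(-101 \right)} = \left(-25295 + 18827\right) - 1 = -6468 - 1 = -6469$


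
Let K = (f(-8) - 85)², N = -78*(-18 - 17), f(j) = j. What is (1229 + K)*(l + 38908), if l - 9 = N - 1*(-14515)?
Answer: 554768236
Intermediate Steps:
N = 2730 (N = -78*(-35) = 2730)
K = 8649 (K = (-8 - 85)² = (-93)² = 8649)
l = 17254 (l = 9 + (2730 - 1*(-14515)) = 9 + (2730 + 14515) = 9 + 17245 = 17254)
(1229 + K)*(l + 38908) = (1229 + 8649)*(17254 + 38908) = 9878*56162 = 554768236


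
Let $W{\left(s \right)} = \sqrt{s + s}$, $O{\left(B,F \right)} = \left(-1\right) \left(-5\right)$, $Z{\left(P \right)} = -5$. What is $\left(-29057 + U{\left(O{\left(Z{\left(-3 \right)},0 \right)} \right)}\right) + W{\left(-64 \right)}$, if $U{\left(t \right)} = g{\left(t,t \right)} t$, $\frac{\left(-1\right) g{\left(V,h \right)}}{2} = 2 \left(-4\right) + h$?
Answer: $-29027 + 8 i \sqrt{2} \approx -29027.0 + 11.314 i$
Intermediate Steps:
$g{\left(V,h \right)} = 16 - 2 h$ ($g{\left(V,h \right)} = - 2 \left(2 \left(-4\right) + h\right) = - 2 \left(-8 + h\right) = 16 - 2 h$)
$O{\left(B,F \right)} = 5$
$W{\left(s \right)} = \sqrt{2} \sqrt{s}$ ($W{\left(s \right)} = \sqrt{2 s} = \sqrt{2} \sqrt{s}$)
$U{\left(t \right)} = t \left(16 - 2 t\right)$ ($U{\left(t \right)} = \left(16 - 2 t\right) t = t \left(16 - 2 t\right)$)
$\left(-29057 + U{\left(O{\left(Z{\left(-3 \right)},0 \right)} \right)}\right) + W{\left(-64 \right)} = \left(-29057 + 2 \cdot 5 \left(8 - 5\right)\right) + \sqrt{2} \sqrt{-64} = \left(-29057 + 2 \cdot 5 \left(8 - 5\right)\right) + \sqrt{2} \cdot 8 i = \left(-29057 + 2 \cdot 5 \cdot 3\right) + 8 i \sqrt{2} = \left(-29057 + 30\right) + 8 i \sqrt{2} = -29027 + 8 i \sqrt{2}$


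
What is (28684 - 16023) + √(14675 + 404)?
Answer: 12661 + √15079 ≈ 12784.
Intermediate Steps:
(28684 - 16023) + √(14675 + 404) = 12661 + √15079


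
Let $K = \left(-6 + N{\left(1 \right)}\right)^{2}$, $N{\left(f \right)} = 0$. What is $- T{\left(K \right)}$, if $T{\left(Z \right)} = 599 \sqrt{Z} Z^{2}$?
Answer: $-4657824$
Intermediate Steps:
$K = 36$ ($K = \left(-6 + 0\right)^{2} = \left(-6\right)^{2} = 36$)
$T{\left(Z \right)} = 599 Z^{\frac{5}{2}}$
$- T{\left(K \right)} = - 599 \cdot 36^{\frac{5}{2}} = - 599 \cdot 7776 = \left(-1\right) 4657824 = -4657824$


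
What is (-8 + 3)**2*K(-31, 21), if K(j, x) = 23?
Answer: 575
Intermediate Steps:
(-8 + 3)**2*K(-31, 21) = (-8 + 3)**2*23 = (-5)**2*23 = 25*23 = 575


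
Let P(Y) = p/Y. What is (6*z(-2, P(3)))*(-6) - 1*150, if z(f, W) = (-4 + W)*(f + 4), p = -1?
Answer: 162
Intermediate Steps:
P(Y) = -1/Y
z(f, W) = (-4 + W)*(4 + f)
(6*z(-2, P(3)))*(-6) - 1*150 = (6*(-16 - 4*(-2) + 4*(-1/3) - 1/3*(-2)))*(-6) - 1*150 = (6*(-16 + 8 + 4*(-1*1/3) - 1*1/3*(-2)))*(-6) - 150 = (6*(-16 + 8 + 4*(-1/3) - 1/3*(-2)))*(-6) - 150 = (6*(-16 + 8 - 4/3 + 2/3))*(-6) - 150 = (6*(-26/3))*(-6) - 150 = -52*(-6) - 150 = 312 - 150 = 162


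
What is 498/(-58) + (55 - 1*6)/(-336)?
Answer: -12155/1392 ≈ -8.7320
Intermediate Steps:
498/(-58) + (55 - 1*6)/(-336) = 498*(-1/58) + (55 - 6)*(-1/336) = -249/29 + 49*(-1/336) = -249/29 - 7/48 = -12155/1392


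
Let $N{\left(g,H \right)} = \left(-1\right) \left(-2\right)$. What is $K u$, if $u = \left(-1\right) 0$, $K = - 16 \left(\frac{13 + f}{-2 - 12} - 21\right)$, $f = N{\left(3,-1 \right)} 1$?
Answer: $0$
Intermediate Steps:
$N{\left(g,H \right)} = 2$
$f = 2$ ($f = 2 \cdot 1 = 2$)
$K = \frac{2472}{7}$ ($K = - 16 \left(\frac{13 + 2}{-2 - 12} - 21\right) = - 16 \left(\frac{15}{-14} - 21\right) = - 16 \left(15 \left(- \frac{1}{14}\right) - 21\right) = - 16 \left(- \frac{15}{14} - 21\right) = \left(-16\right) \left(- \frac{309}{14}\right) = \frac{2472}{7} \approx 353.14$)
$u = 0$
$K u = \frac{2472}{7} \cdot 0 = 0$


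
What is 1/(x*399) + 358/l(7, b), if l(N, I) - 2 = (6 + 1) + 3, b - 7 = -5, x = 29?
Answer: 230135/7714 ≈ 29.833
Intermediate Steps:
b = 2 (b = 7 - 5 = 2)
l(N, I) = 12 (l(N, I) = 2 + ((6 + 1) + 3) = 2 + (7 + 3) = 2 + 10 = 12)
1/(x*399) + 358/l(7, b) = 1/(29*399) + 358/12 = (1/29)*(1/399) + 358*(1/12) = 1/11571 + 179/6 = 230135/7714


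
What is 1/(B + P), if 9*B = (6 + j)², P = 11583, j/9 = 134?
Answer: 1/174799 ≈ 5.7209e-6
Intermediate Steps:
j = 1206 (j = 9*134 = 1206)
B = 163216 (B = (6 + 1206)²/9 = (⅑)*1212² = (⅑)*1468944 = 163216)
1/(B + P) = 1/(163216 + 11583) = 1/174799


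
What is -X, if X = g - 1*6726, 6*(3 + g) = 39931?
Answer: 443/6 ≈ 73.833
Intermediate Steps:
g = 39913/6 (g = -3 + (⅙)*39931 = -3 + 39931/6 = 39913/6 ≈ 6652.2)
X = -443/6 (X = 39913/6 - 1*6726 = 39913/6 - 6726 = -443/6 ≈ -73.833)
-X = -1*(-443/6) = 443/6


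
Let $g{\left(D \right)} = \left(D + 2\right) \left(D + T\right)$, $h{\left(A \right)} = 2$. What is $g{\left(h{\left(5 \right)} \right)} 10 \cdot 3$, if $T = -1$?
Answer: $120$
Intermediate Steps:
$g{\left(D \right)} = \left(-1 + D\right) \left(2 + D\right)$ ($g{\left(D \right)} = \left(D + 2\right) \left(D - 1\right) = \left(2 + D\right) \left(-1 + D\right) = \left(-1 + D\right) \left(2 + D\right)$)
$g{\left(h{\left(5 \right)} \right)} 10 \cdot 3 = \left(-2 + 2 + 2^{2}\right) 10 \cdot 3 = \left(-2 + 2 + 4\right) 10 \cdot 3 = 4 \cdot 10 \cdot 3 = 40 \cdot 3 = 120$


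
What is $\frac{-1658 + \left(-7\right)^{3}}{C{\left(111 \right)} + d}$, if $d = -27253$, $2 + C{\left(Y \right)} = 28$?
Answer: $\frac{2001}{27227} \approx 0.073493$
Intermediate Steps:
$C{\left(Y \right)} = 26$ ($C{\left(Y \right)} = -2 + 28 = 26$)
$\frac{-1658 + \left(-7\right)^{3}}{C{\left(111 \right)} + d} = \frac{-1658 + \left(-7\right)^{3}}{26 - 27253} = \frac{-1658 - 343}{-27227} = \left(-2001\right) \left(- \frac{1}{27227}\right) = \frac{2001}{27227}$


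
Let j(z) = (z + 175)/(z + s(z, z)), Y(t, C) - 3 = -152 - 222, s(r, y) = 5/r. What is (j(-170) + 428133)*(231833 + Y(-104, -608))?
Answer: 190958981783262/1927 ≈ 9.9096e+10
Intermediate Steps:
Y(t, C) = -371 (Y(t, C) = 3 + (-152 - 222) = 3 - 374 = -371)
j(z) = (175 + z)/(z + 5/z) (j(z) = (z + 175)/(z + 5/z) = (175 + z)/(z + 5/z))
(j(-170) + 428133)*(231833 + Y(-104, -608)) = (-170*(175 - 170)/(5 + (-170)²) + 428133)*(231833 - 371) = (-170*5/(5 + 28900) + 428133)*231462 = (-170*5/28905 + 428133)*231462 = (-170*1/28905*5 + 428133)*231462 = (-170/5781 + 428133)*231462 = (2475036703/5781)*231462 = 190958981783262/1927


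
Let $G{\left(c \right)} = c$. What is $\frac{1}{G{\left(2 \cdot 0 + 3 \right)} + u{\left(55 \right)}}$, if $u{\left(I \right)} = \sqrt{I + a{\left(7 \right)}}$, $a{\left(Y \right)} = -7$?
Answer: $- \frac{1}{13} + \frac{4 \sqrt{3}}{39} \approx 0.10072$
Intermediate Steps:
$u{\left(I \right)} = \sqrt{-7 + I}$ ($u{\left(I \right)} = \sqrt{I - 7} = \sqrt{-7 + I}$)
$\frac{1}{G{\left(2 \cdot 0 + 3 \right)} + u{\left(55 \right)}} = \frac{1}{\left(2 \cdot 0 + 3\right) + \sqrt{-7 + 55}} = \frac{1}{\left(0 + 3\right) + \sqrt{48}} = \frac{1}{3 + 4 \sqrt{3}}$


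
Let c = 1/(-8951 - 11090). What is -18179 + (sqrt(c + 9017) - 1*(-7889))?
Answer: -10290 + 8*sqrt(1154847901)/2863 ≈ -10195.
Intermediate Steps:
c = -1/20041 (c = 1/(-20041) = -1/20041 ≈ -4.9898e-5)
-18179 + (sqrt(c + 9017) - 1*(-7889)) = -18179 + (sqrt(-1/20041 + 9017) - 1*(-7889)) = -18179 + (sqrt(180709696/20041) + 7889) = -18179 + (8*sqrt(1154847901)/2863 + 7889) = -18179 + (7889 + 8*sqrt(1154847901)/2863) = -10290 + 8*sqrt(1154847901)/2863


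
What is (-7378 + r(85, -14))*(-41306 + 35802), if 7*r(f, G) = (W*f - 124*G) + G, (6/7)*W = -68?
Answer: 133670144/3 ≈ 4.4557e+7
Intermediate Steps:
W = -238/3 (W = (7/6)*(-68) = -238/3 ≈ -79.333)
r(f, G) = -123*G/7 - 34*f/3 (r(f, G) = ((-238*f/3 - 124*G) + G)/7 = ((-124*G - 238*f/3) + G)/7 = (-123*G - 238*f/3)/7 = -123*G/7 - 34*f/3)
(-7378 + r(85, -14))*(-41306 + 35802) = (-7378 + (-123/7*(-14) - 34/3*85))*(-41306 + 35802) = (-7378 + (246 - 2890/3))*(-5504) = (-7378 - 2152/3)*(-5504) = -24286/3*(-5504) = 133670144/3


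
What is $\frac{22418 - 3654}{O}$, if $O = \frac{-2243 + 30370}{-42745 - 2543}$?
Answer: $- \frac{849784032}{28127} \approx -30212.0$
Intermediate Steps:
$O = - \frac{28127}{45288}$ ($O = \frac{28127}{-45288} = 28127 \left(- \frac{1}{45288}\right) = - \frac{28127}{45288} \approx -0.62107$)
$\frac{22418 - 3654}{O} = \frac{22418 - 3654}{- \frac{28127}{45288}} = \left(22418 - 3654\right) \left(- \frac{45288}{28127}\right) = 18764 \left(- \frac{45288}{28127}\right) = - \frac{849784032}{28127}$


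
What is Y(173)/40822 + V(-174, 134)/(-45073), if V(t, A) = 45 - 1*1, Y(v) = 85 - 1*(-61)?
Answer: 2392245/919985003 ≈ 0.0026003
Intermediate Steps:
Y(v) = 146 (Y(v) = 85 + 61 = 146)
V(t, A) = 44 (V(t, A) = 45 - 1 = 44)
Y(173)/40822 + V(-174, 134)/(-45073) = 146/40822 + 44/(-45073) = 146*(1/40822) + 44*(-1/45073) = 73/20411 - 44/45073 = 2392245/919985003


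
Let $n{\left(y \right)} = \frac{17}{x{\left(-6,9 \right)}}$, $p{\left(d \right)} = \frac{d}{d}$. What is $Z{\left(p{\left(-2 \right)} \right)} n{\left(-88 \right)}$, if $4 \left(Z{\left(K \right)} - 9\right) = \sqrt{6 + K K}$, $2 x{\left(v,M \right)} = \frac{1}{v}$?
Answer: $-1836 - 51 \sqrt{7} \approx -1970.9$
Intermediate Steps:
$p{\left(d \right)} = 1$
$x{\left(v,M \right)} = \frac{1}{2 v}$
$n{\left(y \right)} = -204$ ($n{\left(y \right)} = \frac{17}{\frac{1}{2} \frac{1}{-6}} = \frac{17}{\frac{1}{2} \left(- \frac{1}{6}\right)} = \frac{17}{- \frac{1}{12}} = 17 \left(-12\right) = -204$)
$Z{\left(K \right)} = 9 + \frac{\sqrt{6 + K^{2}}}{4}$ ($Z{\left(K \right)} = 9 + \frac{\sqrt{6 + K K}}{4} = 9 + \frac{\sqrt{6 + K^{2}}}{4}$)
$Z{\left(p{\left(-2 \right)} \right)} n{\left(-88 \right)} = \left(9 + \frac{\sqrt{6 + 1^{2}}}{4}\right) \left(-204\right) = \left(9 + \frac{\sqrt{6 + 1}}{4}\right) \left(-204\right) = \left(9 + \frac{\sqrt{7}}{4}\right) \left(-204\right) = -1836 - 51 \sqrt{7}$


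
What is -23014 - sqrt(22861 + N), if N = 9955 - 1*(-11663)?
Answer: -23014 - sqrt(44479) ≈ -23225.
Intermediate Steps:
N = 21618 (N = 9955 + 11663 = 21618)
-23014 - sqrt(22861 + N) = -23014 - sqrt(22861 + 21618) = -23014 - sqrt(44479)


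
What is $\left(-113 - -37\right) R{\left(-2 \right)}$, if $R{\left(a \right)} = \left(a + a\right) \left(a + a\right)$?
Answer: $-1216$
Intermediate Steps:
$R{\left(a \right)} = 4 a^{2}$ ($R{\left(a \right)} = 2 a 2 a = 4 a^{2}$)
$\left(-113 - -37\right) R{\left(-2 \right)} = \left(-113 - -37\right) 4 \left(-2\right)^{2} = \left(-113 + \left(-14 + 51\right)\right) 4 \cdot 4 = \left(-113 + 37\right) 16 = \left(-76\right) 16 = -1216$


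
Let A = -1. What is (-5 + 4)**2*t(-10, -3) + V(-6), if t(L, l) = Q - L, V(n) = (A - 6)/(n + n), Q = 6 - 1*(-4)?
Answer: 247/12 ≈ 20.583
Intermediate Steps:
Q = 10 (Q = 6 + 4 = 10)
V(n) = -7/(2*n) (V(n) = (-1 - 6)/(n + n) = -7*1/(2*n) = -7/(2*n))
t(L, l) = 10 - L
(-5 + 4)**2*t(-10, -3) + V(-6) = (-5 + 4)**2*(10 - 1*(-10)) - 7/2/(-6) = (-1)**2*(10 + 10) - 7/2*(-1/6) = 1*20 + 7/12 = 20 + 7/12 = 247/12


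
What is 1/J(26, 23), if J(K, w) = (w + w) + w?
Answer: 1/69 ≈ 0.014493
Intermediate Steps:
J(K, w) = 3*w (J(K, w) = 2*w + w = 3*w)
1/J(26, 23) = 1/(3*23) = 1/69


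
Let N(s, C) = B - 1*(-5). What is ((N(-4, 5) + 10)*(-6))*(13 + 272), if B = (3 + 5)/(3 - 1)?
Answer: -32490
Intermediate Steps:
B = 4 (B = 8/2 = 8*(½) = 4)
N(s, C) = 9 (N(s, C) = 4 - 1*(-5) = 4 + 5 = 9)
((N(-4, 5) + 10)*(-6))*(13 + 272) = ((9 + 10)*(-6))*(13 + 272) = (19*(-6))*285 = -114*285 = -32490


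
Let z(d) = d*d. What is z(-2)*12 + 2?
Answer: 50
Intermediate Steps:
z(d) = d**2
z(-2)*12 + 2 = (-2)**2*12 + 2 = 4*12 + 2 = 48 + 2 = 50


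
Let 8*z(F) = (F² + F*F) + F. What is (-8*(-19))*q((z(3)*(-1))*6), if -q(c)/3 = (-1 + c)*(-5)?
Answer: -38190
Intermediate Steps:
z(F) = F²/4 + F/8 (z(F) = ((F² + F*F) + F)/8 = ((F² + F²) + F)/8 = (2*F² + F)/8 = (F + 2*F²)/8 = F²/4 + F/8)
q(c) = -15 + 15*c (q(c) = -3*(-1 + c)*(-5) = -3*(5 - 5*c) = -15 + 15*c)
(-8*(-19))*q((z(3)*(-1))*6) = (-8*(-19))*(-15 + 15*((((⅛)*3*(1 + 2*3))*(-1))*6)) = 152*(-15 + 15*((((⅛)*3*(1 + 6))*(-1))*6)) = 152*(-15 + 15*((((⅛)*3*7)*(-1))*6)) = 152*(-15 + 15*(((21/8)*(-1))*6)) = 152*(-15 + 15*(-21/8*6)) = 152*(-15 + 15*(-63/4)) = 152*(-15 - 945/4) = 152*(-1005/4) = -38190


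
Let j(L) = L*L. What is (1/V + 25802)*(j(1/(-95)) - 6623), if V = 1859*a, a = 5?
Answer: -14335231975437234/83887375 ≈ -1.7089e+8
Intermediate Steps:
j(L) = L²
V = 9295 (V = 1859*5 = 9295)
(1/V + 25802)*(j(1/(-95)) - 6623) = (1/9295 + 25802)*((1/(-95))² - 6623) = (1/9295 + 25802)*((-1/95)² - 6623) = 239829591*(1/9025 - 6623)/9295 = (239829591/9295)*(-59772574/9025) = -14335231975437234/83887375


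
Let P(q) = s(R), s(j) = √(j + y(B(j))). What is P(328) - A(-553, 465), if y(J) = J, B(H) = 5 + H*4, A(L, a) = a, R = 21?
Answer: -465 + √110 ≈ -454.51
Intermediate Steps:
B(H) = 5 + 4*H
s(j) = √(5 + 5*j) (s(j) = √(j + (5 + 4*j)) = √(5 + 5*j))
P(q) = √110 (P(q) = √(5 + 5*21) = √(5 + 105) = √110)
P(328) - A(-553, 465) = √110 - 1*465 = √110 - 465 = -465 + √110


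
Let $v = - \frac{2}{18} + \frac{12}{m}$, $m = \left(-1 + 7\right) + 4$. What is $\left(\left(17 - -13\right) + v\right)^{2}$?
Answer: $\frac{1957201}{2025} \approx 966.52$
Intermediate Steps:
$m = 10$ ($m = 6 + 4 = 10$)
$v = \frac{49}{45}$ ($v = - \frac{2}{18} + \frac{12}{10} = \left(-2\right) \frac{1}{18} + 12 \cdot \frac{1}{10} = - \frac{1}{9} + \frac{6}{5} = \frac{49}{45} \approx 1.0889$)
$\left(\left(17 - -13\right) + v\right)^{2} = \left(\left(17 - -13\right) + \frac{49}{45}\right)^{2} = \left(\left(17 + 13\right) + \frac{49}{45}\right)^{2} = \left(30 + \frac{49}{45}\right)^{2} = \left(\frac{1399}{45}\right)^{2} = \frac{1957201}{2025}$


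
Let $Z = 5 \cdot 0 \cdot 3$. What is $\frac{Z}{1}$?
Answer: $0$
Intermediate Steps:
$Z = 0$ ($Z = 0 \cdot 3 = 0$)
$\frac{Z}{1} = 1^{-1} \cdot 0 = 1 \cdot 0 = 0$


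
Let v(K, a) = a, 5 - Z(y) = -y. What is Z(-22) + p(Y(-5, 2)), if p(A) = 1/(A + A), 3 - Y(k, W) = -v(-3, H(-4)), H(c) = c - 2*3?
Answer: -239/14 ≈ -17.071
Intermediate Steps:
H(c) = -6 + c (H(c) = c - 6 = -6 + c)
Z(y) = 5 + y (Z(y) = 5 - (-1)*y = 5 + y)
Y(k, W) = -7 (Y(k, W) = 3 - (-1)*(-6 - 4) = 3 - (-1)*(-10) = 3 - 1*10 = 3 - 10 = -7)
p(A) = 1/(2*A)
Z(-22) + p(Y(-5, 2)) = (5 - 22) + (½)/(-7) = -17 + (½)*(-⅐) = -17 - 1/14 = -239/14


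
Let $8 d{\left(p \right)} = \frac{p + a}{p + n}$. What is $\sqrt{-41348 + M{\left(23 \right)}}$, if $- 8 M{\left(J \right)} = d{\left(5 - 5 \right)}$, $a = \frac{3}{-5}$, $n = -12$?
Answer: $\frac{i \sqrt{264627205}}{80} \approx 203.34 i$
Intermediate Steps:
$a = - \frac{3}{5}$ ($a = 3 \left(- \frac{1}{5}\right) = - \frac{3}{5} \approx -0.6$)
$d{\left(p \right)} = \frac{- \frac{3}{5} + p}{8 \left(-12 + p\right)}$ ($d{\left(p \right)} = \frac{\left(p - \frac{3}{5}\right) \frac{1}{p - 12}}{8} = \frac{\left(- \frac{3}{5} + p\right) \frac{1}{-12 + p}}{8} = \frac{\frac{1}{-12 + p} \left(- \frac{3}{5} + p\right)}{8} = \frac{- \frac{3}{5} + p}{8 \left(-12 + p\right)}$)
$M{\left(J \right)} = - \frac{1}{1280}$ ($M{\left(J \right)} = - \frac{\frac{1}{40} \frac{1}{-12 + \left(5 - 5\right)} \left(-3 + 5 \left(5 - 5\right)\right)}{8} = - \frac{\frac{1}{40} \frac{1}{-12 + 0} \left(-3 + 5 \cdot 0\right)}{8} = - \frac{\frac{1}{40} \frac{1}{-12} \left(-3 + 0\right)}{8} = - \frac{\frac{1}{40} \left(- \frac{1}{12}\right) \left(-3\right)}{8} = \left(- \frac{1}{8}\right) \frac{1}{160} = - \frac{1}{1280}$)
$\sqrt{-41348 + M{\left(23 \right)}} = \sqrt{-41348 - \frac{1}{1280}} = \sqrt{- \frac{52925441}{1280}} = \frac{i \sqrt{264627205}}{80}$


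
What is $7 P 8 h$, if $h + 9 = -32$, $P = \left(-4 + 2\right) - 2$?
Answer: $9184$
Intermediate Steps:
$P = -4$ ($P = -2 - 2 = -4$)
$h = -41$ ($h = -9 - 32 = -41$)
$7 P 8 h = 7 \left(-4\right) 8 \left(-41\right) = \left(-28\right) 8 \left(-41\right) = \left(-224\right) \left(-41\right) = 9184$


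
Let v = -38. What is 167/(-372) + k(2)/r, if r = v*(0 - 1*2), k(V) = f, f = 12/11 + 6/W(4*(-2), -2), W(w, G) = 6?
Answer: -8191/19437 ≈ -0.42141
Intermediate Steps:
f = 23/11 (f = 12/11 + 6/6 = 12*(1/11) + 6*(⅙) = 12/11 + 1 = 23/11 ≈ 2.0909)
k(V) = 23/11
r = 76 (r = -38*(0 - 1*2) = -38*(0 - 2) = -38*(-2) = 76)
167/(-372) + k(2)/r = 167/(-372) + (23/11)/76 = 167*(-1/372) + (23/11)*(1/76) = -167/372 + 23/836 = -8191/19437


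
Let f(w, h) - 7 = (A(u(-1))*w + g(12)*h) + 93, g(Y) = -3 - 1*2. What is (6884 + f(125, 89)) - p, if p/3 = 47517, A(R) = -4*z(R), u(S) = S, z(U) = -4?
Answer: -134012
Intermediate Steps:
g(Y) = -5 (g(Y) = -3 - 2 = -5)
A(R) = 16 (A(R) = -4*(-4) = 16)
f(w, h) = 100 - 5*h + 16*w (f(w, h) = 7 + ((16*w - 5*h) + 93) = 7 + ((-5*h + 16*w) + 93) = 7 + (93 - 5*h + 16*w) = 100 - 5*h + 16*w)
p = 142551 (p = 3*47517 = 142551)
(6884 + f(125, 89)) - p = (6884 + (100 - 5*89 + 16*125)) - 1*142551 = (6884 + (100 - 445 + 2000)) - 142551 = (6884 + 1655) - 142551 = 8539 - 142551 = -134012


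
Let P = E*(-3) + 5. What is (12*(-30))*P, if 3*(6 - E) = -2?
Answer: 5400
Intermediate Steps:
E = 20/3 (E = 6 - ⅓*(-2) = 6 + ⅔ = 20/3 ≈ 6.6667)
P = -15 (P = (20/3)*(-3) + 5 = -20 + 5 = -15)
(12*(-30))*P = (12*(-30))*(-15) = -360*(-15) = 5400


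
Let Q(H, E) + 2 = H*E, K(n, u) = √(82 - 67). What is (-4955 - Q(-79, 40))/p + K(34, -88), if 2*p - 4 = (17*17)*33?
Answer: -3586/9541 + √15 ≈ 3.4971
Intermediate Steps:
K(n, u) = √15
p = 9541/2 (p = 2 + ((17*17)*33)/2 = 2 + (289*33)/2 = 2 + (½)*9537 = 2 + 9537/2 = 9541/2 ≈ 4770.5)
Q(H, E) = -2 + E*H (Q(H, E) = -2 + H*E = -2 + E*H)
(-4955 - Q(-79, 40))/p + K(34, -88) = (-4955 - (-2 + 40*(-79)))/(9541/2) + √15 = (-4955 - (-2 - 3160))*(2/9541) + √15 = (-4955 - 1*(-3162))*(2/9541) + √15 = (-4955 + 3162)*(2/9541) + √15 = -1793*2/9541 + √15 = -3586/9541 + √15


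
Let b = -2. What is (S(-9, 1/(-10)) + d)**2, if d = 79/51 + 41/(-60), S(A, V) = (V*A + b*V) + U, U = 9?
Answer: 5004169/41616 ≈ 120.25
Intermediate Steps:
S(A, V) = 9 - 2*V + A*V (S(A, V) = (V*A - 2*V) + 9 = (A*V - 2*V) + 9 = (-2*V + A*V) + 9 = 9 - 2*V + A*V)
d = 883/1020 (d = 79*(1/51) + 41*(-1/60) = 79/51 - 41/60 = 883/1020 ≈ 0.86569)
(S(-9, 1/(-10)) + d)**2 = ((9 - 2/(-10) - 9/(-10)) + 883/1020)**2 = ((9 - 2*(-1/10) - 9*(-1/10)) + 883/1020)**2 = ((9 + 1/5 + 9/10) + 883/1020)**2 = (101/10 + 883/1020)**2 = (2237/204)**2 = 5004169/41616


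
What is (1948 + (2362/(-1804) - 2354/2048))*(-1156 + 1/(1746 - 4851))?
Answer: -3225050404222793/1433963520 ≈ -2.2490e+6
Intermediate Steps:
(1948 + (2362/(-1804) - 2354/2048))*(-1156 + 1/(1746 - 4851)) = (1948 + (2362*(-1/1804) - 2354*1/2048))*(-1156 + 1/(-3105)) = (1948 + (-1181/902 - 1177/1024))*(-1156 - 1/3105) = (1948 - 1135499/461824)*(-3589381/3105) = (898497653/461824)*(-3589381/3105) = -3225050404222793/1433963520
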